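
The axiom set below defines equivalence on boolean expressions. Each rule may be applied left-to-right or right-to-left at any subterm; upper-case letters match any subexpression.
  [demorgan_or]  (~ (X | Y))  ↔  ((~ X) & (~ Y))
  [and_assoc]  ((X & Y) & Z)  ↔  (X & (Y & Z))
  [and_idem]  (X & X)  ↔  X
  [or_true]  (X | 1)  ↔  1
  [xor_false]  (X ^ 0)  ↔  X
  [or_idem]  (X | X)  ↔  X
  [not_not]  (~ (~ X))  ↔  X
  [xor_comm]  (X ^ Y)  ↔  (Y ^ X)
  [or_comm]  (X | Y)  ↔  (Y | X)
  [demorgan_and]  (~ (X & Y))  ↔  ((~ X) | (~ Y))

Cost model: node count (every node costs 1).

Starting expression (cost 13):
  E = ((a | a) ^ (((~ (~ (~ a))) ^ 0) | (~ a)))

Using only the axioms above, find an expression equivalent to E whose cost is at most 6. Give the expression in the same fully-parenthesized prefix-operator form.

((a | a) ^ (~ a))   [cost 6]

1. [xor_false →] ((~ (~ (~ a))) ^ 0)  →  (~ (~ (~ a)));  E = ((a | a) ^ ((~ (~ (~ a))) | (~ a)))
2. [not_not →] (~ (~ (~ a)))  →  (~ a);  E = ((a | a) ^ ((~ a) | (~ a)))
3. [or_idem →] ((~ a) | (~ a))  →  (~ a);  cost 6 ≤ 6, done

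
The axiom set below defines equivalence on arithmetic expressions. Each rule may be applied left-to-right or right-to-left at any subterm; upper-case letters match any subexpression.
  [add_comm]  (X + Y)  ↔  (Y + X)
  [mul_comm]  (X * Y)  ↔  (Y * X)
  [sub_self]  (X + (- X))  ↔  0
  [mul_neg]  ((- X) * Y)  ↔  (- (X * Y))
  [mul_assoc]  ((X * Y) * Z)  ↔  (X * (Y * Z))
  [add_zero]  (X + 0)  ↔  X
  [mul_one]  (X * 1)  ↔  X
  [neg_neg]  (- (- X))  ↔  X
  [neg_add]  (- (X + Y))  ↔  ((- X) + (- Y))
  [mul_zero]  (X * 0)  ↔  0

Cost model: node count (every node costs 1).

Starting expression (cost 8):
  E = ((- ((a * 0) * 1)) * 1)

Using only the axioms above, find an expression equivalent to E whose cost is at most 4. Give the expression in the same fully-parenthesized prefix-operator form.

step 1: mul_one (→) rewrites ((a * 0) * 1) into (a * 0), now ((- (a * 0)) * 1)
step 2: mul_comm (→) rewrites (a * 0) into (0 * a), now ((- (0 * a)) * 1)
step 3: mul_one (→) rewrites ((- (0 * a)) * 1) into (- (0 * a)), reaching cost 4 (bound 4)

(- (0 * a))   [cost 4]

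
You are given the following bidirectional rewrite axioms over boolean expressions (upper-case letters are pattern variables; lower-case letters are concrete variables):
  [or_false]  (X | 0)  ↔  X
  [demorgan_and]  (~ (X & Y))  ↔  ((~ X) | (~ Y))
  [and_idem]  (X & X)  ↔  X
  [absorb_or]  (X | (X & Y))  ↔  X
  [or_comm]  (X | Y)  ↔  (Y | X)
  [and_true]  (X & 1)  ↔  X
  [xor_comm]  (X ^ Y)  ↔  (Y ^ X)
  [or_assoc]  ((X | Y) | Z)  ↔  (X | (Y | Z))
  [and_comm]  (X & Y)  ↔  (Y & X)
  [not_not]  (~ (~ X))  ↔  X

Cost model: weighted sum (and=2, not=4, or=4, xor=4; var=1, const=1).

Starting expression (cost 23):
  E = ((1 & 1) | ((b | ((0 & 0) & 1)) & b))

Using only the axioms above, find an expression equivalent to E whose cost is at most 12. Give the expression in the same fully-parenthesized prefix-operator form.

(1) (0 & 0)  =[and_idem →]=  0    ⊢ ((1 & 1) | ((b | (0 & 1)) & b))
(2) (0 & 1)  =[and_true →]=  0    ⊢ ((1 & 1) | ((b | 0) & b))
(3) (b | 0)  =[or_false →]=  b    ⊢ cost 12, within 12

((1 & 1) | (b & b))   [cost 12]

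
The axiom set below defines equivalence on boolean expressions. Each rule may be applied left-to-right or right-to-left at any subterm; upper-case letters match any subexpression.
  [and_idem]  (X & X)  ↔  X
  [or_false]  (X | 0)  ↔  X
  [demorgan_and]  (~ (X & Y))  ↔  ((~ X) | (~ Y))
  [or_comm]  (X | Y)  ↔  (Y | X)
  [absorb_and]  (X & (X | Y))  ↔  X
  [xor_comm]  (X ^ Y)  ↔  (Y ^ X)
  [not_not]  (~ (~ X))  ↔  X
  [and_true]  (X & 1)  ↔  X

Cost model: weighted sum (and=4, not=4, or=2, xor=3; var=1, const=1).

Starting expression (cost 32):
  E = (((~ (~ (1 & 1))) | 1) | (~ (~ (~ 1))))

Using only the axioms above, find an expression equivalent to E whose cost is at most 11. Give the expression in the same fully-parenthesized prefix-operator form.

1. [and_true →] (1 & 1)  →  1;  E = (((~ (~ 1)) | 1) | (~ (~ (~ 1))))
2. [not_not →] (~ (~ 1))  →  1;  E = ((1 | 1) | (~ (~ (~ 1))))
3. [not_not →] (~ (~ (~ 1)))  →  (~ 1);  cost 11 ≤ 11, done

((1 | 1) | (~ 1))   [cost 11]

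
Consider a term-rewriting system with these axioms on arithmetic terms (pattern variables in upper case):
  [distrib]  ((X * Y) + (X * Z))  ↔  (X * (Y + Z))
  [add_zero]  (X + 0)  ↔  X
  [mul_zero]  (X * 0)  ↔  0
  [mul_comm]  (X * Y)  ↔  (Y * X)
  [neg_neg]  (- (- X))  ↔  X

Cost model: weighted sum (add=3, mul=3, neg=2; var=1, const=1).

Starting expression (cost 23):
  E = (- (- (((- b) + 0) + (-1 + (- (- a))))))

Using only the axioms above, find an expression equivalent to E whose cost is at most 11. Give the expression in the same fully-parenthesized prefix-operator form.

((- b) + (-1 + a))   [cost 11]

(1) (- (- (((- b) + 0) + (-1 + (- (- a))))))  =[neg_neg →]=  (((- b) + 0) + (-1 + (- (- a))))
(2) ((- b) + 0)  =[add_zero →]=  (- b)    ⊢ ((- b) + (-1 + (- (- a))))
(3) (- (- a))  =[neg_neg →]=  a    ⊢ cost 11, within 11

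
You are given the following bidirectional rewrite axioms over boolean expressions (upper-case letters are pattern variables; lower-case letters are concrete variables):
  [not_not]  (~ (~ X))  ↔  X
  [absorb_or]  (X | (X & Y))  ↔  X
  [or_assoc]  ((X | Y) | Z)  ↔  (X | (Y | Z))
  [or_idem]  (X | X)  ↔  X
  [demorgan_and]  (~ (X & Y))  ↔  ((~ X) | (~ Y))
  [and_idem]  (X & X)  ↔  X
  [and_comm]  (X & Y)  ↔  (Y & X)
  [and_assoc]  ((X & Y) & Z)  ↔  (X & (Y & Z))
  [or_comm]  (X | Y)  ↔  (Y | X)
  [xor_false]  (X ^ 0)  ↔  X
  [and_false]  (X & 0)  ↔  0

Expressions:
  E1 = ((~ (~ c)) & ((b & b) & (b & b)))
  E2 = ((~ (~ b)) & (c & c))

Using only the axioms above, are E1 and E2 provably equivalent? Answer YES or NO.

1. [and_idem →] ((b & b) & (b & b))  →  (b & b);  E1 = ((~ (~ c)) & (b & b))
2. [and_idem →] (b & b)  →  b;  E1 = ((~ (~ c)) & b)
3. [not_not →] (~ (~ c))  →  c;  E1 = (c & b)
4. [and_comm →] (c & b)  →  (b & c)
5. [and_idem ←] c  →  (c & c);  E1 = (b & (c & c))
6. [not_not ←] b  →  (~ (~ b));  this is E2

YES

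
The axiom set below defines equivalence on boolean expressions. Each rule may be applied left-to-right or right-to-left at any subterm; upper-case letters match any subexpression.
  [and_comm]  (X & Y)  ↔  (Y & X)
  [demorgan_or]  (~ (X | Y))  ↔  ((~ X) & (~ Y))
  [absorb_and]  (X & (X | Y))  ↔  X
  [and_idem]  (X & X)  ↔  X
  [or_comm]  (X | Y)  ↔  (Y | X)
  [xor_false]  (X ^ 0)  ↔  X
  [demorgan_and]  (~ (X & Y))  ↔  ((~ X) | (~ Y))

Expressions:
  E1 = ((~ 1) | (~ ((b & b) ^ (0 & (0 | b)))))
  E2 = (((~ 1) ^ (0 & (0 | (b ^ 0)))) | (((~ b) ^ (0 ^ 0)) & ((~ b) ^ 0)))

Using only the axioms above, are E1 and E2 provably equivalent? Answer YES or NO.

(1) (b & b)  =[and_idem →]=  b    ⊢ ((~ 1) | (~ (b ^ (0 & (0 | b)))))
(2) (0 & (0 | b))  =[absorb_and →]=  0    ⊢ ((~ 1) | (~ (b ^ 0)))
(3) (b ^ 0)  =[xor_false →]=  b    ⊢ ((~ 1) | (~ b))
(4) (~ b)  =[xor_false ←]=  ((~ b) ^ 0)    ⊢ ((~ 1) | ((~ b) ^ 0))
(5) (~ 1)  =[xor_false ←]=  ((~ 1) ^ 0)    ⊢ (((~ 1) ^ 0) | ((~ b) ^ 0))
(6) ((~ b) ^ 0)  =[and_idem ←]=  (((~ b) ^ 0) & ((~ b) ^ 0))    ⊢ (((~ 1) ^ 0) | (((~ b) ^ 0) & ((~ b) ^ 0)))
(7) 0  =[xor_false ←]=  (0 ^ 0)    ⊢ (((~ 1) ^ 0) | (((~ b) ^ (0 ^ 0)) & ((~ b) ^ 0)))
(8) 0  =[absorb_and ←]=  (0 & (0 | b))    ⊢ (((~ 1) ^ (0 & (0 | b))) | (((~ b) ^ (0 ^ 0)) & ((~ b) ^ 0)))
(9) b  =[xor_false ←]=  (b ^ 0)    ⊢ E2

YES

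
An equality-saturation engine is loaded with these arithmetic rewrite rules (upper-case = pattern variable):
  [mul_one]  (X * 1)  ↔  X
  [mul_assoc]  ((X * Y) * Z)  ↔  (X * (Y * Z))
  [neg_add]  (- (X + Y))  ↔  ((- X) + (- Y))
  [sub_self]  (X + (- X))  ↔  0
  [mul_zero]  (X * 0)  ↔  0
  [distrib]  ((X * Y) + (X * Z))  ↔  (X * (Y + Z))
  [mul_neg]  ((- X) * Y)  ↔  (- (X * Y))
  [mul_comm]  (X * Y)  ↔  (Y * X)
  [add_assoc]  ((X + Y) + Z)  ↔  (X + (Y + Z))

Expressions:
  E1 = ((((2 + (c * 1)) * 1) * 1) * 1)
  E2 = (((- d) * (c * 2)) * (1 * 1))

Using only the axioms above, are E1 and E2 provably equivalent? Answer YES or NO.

Every axiom is a valid identity, so a rewrite proof would force E1 and E2 to agree under every assignment.
At c=0, d=0: E1 = 2 but E2 = 0; they differ, so no derivation exists.

NO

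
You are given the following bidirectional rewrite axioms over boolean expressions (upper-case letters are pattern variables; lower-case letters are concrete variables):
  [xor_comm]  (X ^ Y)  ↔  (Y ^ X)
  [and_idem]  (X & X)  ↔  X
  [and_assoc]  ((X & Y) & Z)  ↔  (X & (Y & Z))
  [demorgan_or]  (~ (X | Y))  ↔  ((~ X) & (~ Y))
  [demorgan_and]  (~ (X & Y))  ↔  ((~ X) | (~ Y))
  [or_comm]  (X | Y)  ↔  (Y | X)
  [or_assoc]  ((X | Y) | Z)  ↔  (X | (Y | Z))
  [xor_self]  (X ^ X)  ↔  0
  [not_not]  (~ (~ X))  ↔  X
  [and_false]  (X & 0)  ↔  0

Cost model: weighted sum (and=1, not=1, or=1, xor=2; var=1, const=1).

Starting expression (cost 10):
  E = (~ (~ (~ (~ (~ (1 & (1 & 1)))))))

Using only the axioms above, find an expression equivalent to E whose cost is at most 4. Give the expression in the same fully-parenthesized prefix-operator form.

(1) (~ (~ (~ (~ (~ (1 & (1 & 1)))))))  =[not_not →]=  (~ (~ (~ (1 & (1 & 1)))))
(2) (1 & 1)  =[and_idem →]=  1    ⊢ (~ (~ (~ (1 & 1))))
(3) (~ (~ (~ (1 & 1))))  =[not_not →]=  (~ (1 & 1))    ⊢ cost 4, within 4

(~ (1 & 1))   [cost 4]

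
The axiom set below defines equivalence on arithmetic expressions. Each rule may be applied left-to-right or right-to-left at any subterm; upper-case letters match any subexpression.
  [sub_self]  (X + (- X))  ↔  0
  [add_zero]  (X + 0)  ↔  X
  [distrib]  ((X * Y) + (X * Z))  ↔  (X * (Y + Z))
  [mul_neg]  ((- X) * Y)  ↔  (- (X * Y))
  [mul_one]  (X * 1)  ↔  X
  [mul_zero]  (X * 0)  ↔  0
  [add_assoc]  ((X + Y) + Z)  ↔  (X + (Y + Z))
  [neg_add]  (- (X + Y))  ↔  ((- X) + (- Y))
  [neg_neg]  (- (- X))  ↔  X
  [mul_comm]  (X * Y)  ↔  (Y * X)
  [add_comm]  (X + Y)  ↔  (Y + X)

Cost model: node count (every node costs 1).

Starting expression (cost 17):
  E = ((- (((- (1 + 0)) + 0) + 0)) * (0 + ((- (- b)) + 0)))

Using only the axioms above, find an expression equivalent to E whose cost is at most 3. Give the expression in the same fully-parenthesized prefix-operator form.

step 1: add_zero (→) rewrites (((- (1 + 0)) + 0) + 0) into ((- (1 + 0)) + 0), now ((- ((- (1 + 0)) + 0)) * (0 + ((- (- b)) + 0)))
step 2: add_zero (→) rewrites ((- (1 + 0)) + 0) into (- (1 + 0)), now ((- (- (1 + 0))) * (0 + ((- (- b)) + 0)))
step 3: neg_neg (→) rewrites (- (- b)) into b, now ((- (- (1 + 0))) * (0 + (b + 0)))
step 4: mul_comm (→) rewrites ((- (- (1 + 0))) * (0 + (b + 0))) into ((0 + (b + 0)) * (- (- (1 + 0))))
step 5: add_zero (→) rewrites (b + 0) into b, now ((0 + b) * (- (- (1 + 0))))
step 6: neg_neg (→) rewrites (- (- (1 + 0))) into (1 + 0), now ((0 + b) * (1 + 0))
step 7: add_zero (→) rewrites (1 + 0) into 1, now ((0 + b) * 1)
step 8: add_comm (→) rewrites (0 + b) into (b + 0), now ((b + 0) * 1)
step 9: mul_one (→) rewrites ((b + 0) * 1) into (b + 0), reaching cost 3 (bound 3)

(b + 0)   [cost 3]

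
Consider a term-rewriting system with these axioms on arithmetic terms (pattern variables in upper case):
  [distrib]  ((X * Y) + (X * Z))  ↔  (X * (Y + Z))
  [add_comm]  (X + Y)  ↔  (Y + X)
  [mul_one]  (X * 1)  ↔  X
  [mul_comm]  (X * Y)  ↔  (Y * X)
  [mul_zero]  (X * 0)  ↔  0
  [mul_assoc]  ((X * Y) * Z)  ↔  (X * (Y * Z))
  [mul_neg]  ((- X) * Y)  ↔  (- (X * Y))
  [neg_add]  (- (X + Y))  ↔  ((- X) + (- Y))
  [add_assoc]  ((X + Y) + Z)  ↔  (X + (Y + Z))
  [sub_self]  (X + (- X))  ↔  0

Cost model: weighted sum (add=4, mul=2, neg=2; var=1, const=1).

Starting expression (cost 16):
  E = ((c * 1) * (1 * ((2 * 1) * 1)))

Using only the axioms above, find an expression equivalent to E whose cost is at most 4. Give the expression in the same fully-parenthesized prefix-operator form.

1. [mul_one →] (2 * 1)  →  2;  E = ((c * 1) * (1 * (2 * 1)))
2. [mul_one →] (2 * 1)  →  2;  E = ((c * 1) * (1 * 2))
3. [mul_one →] (c * 1)  →  c;  E = (c * (1 * 2))
4. [mul_comm →] (1 * 2)  →  (2 * 1);  E = (c * (2 * 1))
5. [mul_one →] (2 * 1)  →  2;  cost 4 ≤ 4, done

(c * 2)   [cost 4]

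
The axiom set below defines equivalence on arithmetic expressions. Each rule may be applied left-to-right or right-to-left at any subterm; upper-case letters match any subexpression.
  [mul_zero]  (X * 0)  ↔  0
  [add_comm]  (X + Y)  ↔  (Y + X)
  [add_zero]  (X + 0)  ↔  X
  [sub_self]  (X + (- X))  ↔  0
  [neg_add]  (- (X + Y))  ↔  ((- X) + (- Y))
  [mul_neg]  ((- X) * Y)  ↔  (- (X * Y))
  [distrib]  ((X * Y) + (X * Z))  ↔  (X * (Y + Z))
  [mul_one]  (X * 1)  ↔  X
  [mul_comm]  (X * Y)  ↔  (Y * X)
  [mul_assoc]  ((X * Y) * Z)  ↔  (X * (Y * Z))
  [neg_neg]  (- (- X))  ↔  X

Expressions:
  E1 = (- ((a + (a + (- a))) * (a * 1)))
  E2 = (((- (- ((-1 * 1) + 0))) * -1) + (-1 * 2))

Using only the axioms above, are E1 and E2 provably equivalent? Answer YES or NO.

The axioms are sound identities: if E1 ↔* E2 then E1 and E2 evaluate identically under any assignment.
Under a=0: E1 evaluates to 0, E2 to -1. Distinct ⇒ no rewrite sequence connects them.

NO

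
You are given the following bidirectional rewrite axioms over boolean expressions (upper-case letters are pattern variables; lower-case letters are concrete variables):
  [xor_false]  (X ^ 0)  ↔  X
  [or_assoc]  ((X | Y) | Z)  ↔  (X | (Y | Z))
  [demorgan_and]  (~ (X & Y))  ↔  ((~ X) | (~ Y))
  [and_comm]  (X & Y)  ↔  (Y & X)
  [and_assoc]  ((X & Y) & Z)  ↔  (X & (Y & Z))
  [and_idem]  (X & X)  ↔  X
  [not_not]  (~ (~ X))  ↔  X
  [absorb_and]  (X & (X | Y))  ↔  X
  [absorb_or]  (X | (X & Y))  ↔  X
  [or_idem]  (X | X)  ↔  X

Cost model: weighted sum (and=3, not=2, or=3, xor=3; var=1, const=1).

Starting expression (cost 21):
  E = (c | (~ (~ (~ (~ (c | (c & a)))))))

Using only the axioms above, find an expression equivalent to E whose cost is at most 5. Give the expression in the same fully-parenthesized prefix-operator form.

(c | c)   [cost 5]

1. [absorb_or →] (c | (c & a))  →  c;  E = (c | (~ (~ (~ (~ c)))))
2. [not_not →] (~ (~ (~ c)))  →  (~ c);  E = (c | (~ (~ c)))
3. [not_not →] (~ (~ c))  →  c;  cost 5 ≤ 5, done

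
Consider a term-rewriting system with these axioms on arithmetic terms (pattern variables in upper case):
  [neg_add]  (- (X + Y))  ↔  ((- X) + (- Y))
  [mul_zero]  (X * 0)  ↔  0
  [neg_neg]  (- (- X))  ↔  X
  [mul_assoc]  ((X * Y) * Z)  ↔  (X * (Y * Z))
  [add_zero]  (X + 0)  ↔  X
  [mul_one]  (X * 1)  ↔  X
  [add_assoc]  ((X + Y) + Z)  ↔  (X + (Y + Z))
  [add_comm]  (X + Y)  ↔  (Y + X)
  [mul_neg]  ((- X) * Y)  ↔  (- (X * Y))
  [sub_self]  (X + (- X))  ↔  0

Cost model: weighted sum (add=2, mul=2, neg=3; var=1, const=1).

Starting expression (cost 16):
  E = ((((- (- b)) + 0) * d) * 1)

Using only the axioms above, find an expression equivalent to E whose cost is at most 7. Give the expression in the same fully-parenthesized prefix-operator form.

((b + 0) * d)   [cost 7]

step 1: neg_neg (→) rewrites (- (- b)) into b, now (((b + 0) * d) * 1)
step 2: mul_assoc (→) rewrites (((b + 0) * d) * 1) into ((b + 0) * (d * 1))
step 3: mul_one (→) rewrites (d * 1) into d, reaching cost 7 (bound 7)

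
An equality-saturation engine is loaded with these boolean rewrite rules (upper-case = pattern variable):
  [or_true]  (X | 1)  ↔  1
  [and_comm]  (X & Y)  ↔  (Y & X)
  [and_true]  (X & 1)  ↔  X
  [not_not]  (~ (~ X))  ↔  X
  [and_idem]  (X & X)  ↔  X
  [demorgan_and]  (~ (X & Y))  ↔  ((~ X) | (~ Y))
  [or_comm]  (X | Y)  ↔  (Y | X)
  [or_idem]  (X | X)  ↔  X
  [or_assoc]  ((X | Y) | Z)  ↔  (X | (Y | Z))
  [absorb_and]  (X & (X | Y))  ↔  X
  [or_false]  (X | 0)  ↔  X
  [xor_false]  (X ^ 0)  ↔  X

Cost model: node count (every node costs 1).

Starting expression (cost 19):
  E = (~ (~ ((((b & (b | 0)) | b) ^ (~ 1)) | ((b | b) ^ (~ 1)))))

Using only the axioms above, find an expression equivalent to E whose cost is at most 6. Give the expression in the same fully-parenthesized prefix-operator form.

((b | b) ^ (~ 1))   [cost 6]

1. [absorb_and →] (b & (b | 0))  →  b;  E = (~ (~ (((b | b) ^ (~ 1)) | ((b | b) ^ (~ 1)))))
2. [not_not →] (~ (~ (((b | b) ^ (~ 1)) | ((b | b) ^ (~ 1)))))  →  (((b | b) ^ (~ 1)) | ((b | b) ^ (~ 1)))
3. [or_idem →] (((b | b) ^ (~ 1)) | ((b | b) ^ (~ 1)))  →  ((b | b) ^ (~ 1));  cost 6 ≤ 6, done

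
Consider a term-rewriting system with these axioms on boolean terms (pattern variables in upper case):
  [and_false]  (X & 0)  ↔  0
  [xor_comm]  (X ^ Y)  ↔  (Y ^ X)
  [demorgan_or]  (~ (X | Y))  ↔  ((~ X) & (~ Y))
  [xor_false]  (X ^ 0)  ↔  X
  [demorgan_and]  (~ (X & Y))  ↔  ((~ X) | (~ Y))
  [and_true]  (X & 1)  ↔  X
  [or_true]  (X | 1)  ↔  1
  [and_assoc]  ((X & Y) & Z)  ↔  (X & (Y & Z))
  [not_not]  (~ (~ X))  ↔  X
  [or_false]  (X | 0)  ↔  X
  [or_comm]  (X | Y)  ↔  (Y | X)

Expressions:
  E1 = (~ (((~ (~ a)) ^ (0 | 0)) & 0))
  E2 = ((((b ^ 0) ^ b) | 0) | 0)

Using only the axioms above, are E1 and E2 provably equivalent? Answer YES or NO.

NO

All listed rules preserve value, hence provable equivalence implies equal values everywhere; look for a separating assignment.
a=0, b=0 gives E1 ↦ 1, E2 ↦ 0; values differ ⇒ not provably equivalent.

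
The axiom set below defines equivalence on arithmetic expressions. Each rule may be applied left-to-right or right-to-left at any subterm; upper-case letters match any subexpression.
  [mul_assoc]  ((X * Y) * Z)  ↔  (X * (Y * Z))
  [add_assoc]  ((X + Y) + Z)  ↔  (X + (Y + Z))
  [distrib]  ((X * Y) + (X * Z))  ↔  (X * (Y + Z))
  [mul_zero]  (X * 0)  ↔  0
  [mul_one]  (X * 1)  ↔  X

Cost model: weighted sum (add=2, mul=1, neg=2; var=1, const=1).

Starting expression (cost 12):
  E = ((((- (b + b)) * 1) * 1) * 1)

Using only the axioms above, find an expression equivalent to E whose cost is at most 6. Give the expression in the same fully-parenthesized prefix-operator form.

(1) (((- (b + b)) * 1) * 1)  =[mul_one →]=  ((- (b + b)) * 1)    ⊢ (((- (b + b)) * 1) * 1)
(2) (((- (b + b)) * 1) * 1)  =[mul_one →]=  ((- (b + b)) * 1)
(3) ((- (b + b)) * 1)  =[mul_one →]=  (- (b + b))    ⊢ cost 6, within 6

(- (b + b))   [cost 6]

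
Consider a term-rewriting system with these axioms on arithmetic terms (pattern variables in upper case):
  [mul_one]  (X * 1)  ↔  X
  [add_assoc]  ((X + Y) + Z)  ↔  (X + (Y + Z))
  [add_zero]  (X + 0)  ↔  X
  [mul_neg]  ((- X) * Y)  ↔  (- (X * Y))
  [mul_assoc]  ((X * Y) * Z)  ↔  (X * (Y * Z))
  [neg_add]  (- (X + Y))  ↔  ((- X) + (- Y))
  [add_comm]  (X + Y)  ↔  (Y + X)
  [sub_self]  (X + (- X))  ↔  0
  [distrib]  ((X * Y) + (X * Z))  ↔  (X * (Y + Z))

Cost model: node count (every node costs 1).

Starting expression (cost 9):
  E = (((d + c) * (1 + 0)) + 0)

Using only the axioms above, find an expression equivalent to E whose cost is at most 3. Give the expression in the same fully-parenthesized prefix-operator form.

(1) (((d + c) * (1 + 0)) + 0)  =[add_zero →]=  ((d + c) * (1 + 0))
(2) (1 + 0)  =[add_zero →]=  1    ⊢ ((d + c) * 1)
(3) ((d + c) * 1)  =[mul_one →]=  (d + c)    ⊢ cost 3, within 3

(d + c)   [cost 3]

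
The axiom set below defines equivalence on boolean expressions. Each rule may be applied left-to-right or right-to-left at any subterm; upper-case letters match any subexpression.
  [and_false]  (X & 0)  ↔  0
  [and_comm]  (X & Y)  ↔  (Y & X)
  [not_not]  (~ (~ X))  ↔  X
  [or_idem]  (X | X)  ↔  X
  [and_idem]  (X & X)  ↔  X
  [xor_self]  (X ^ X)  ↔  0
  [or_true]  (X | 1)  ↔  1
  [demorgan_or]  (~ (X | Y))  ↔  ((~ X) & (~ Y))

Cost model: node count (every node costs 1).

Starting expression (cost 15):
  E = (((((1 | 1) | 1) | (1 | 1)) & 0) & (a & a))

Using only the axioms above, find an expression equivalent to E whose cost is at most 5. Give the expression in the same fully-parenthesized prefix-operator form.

1. [or_idem →] (1 | 1)  →  1;  E = ((((1 | 1) | (1 | 1)) & 0) & (a & a))
2. [and_idem →] (a & a)  →  a;  E = ((((1 | 1) | (1 | 1)) & 0) & a)
3. [or_idem →] ((1 | 1) | (1 | 1))  →  (1 | 1);  E = (((1 | 1) & 0) & a)
4. [and_comm →] (((1 | 1) & 0) & a)  →  (a & ((1 | 1) & 0))
5. [or_idem →] (1 | 1)  →  1;  cost 5 ≤ 5, done

(a & (1 & 0))   [cost 5]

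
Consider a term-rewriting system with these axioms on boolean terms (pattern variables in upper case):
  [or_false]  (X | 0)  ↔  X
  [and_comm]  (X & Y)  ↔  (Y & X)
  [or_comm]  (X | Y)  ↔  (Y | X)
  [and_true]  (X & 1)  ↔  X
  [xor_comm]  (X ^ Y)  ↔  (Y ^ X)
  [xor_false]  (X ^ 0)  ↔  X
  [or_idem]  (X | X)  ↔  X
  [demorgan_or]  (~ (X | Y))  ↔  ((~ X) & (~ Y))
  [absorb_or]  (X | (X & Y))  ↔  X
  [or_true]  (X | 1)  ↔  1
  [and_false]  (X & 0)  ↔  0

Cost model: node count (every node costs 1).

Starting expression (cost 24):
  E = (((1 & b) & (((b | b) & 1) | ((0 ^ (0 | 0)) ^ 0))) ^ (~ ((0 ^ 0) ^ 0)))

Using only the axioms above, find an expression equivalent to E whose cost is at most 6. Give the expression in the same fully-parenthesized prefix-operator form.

step 1: or_idem (→) rewrites (0 | 0) into 0, now (((1 & b) & (((b | b) & 1) | ((0 ^ 0) ^ 0))) ^ (~ ((0 ^ 0) ^ 0)))
step 2: xor_false (→) rewrites ((0 ^ 0) ^ 0) into (0 ^ 0), now (((1 & b) & (((b | b) & 1) | (0 ^ 0))) ^ (~ ((0 ^ 0) ^ 0)))
step 3: xor_false (→) rewrites (0 ^ 0) into 0, now (((1 & b) & (((b | b) & 1) | 0)) ^ (~ ((0 ^ 0) ^ 0)))
step 4: and_true (→) rewrites ((b | b) & 1) into (b | b), now (((1 & b) & ((b | b) | 0)) ^ (~ ((0 ^ 0) ^ 0)))
step 5: xor_false (→) rewrites ((0 ^ 0) ^ 0) into (0 ^ 0), now (((1 & b) & ((b | b) | 0)) ^ (~ (0 ^ 0)))
step 6: or_idem (→) rewrites (b | b) into b, now (((1 & b) & (b | 0)) ^ (~ (0 ^ 0)))
step 7: and_comm (→) rewrites (1 & b) into (b & 1), now (((b & 1) & (b | 0)) ^ (~ (0 ^ 0)))
step 8: xor_false (→) rewrites (0 ^ 0) into 0, now (((b & 1) & (b | 0)) ^ (~ 0))
step 9: or_false (→) rewrites (b | 0) into b, now (((b & 1) & b) ^ (~ 0))
step 10: and_true (→) rewrites (b & 1) into b, reaching cost 6 (bound 6)

((b & b) ^ (~ 0))   [cost 6]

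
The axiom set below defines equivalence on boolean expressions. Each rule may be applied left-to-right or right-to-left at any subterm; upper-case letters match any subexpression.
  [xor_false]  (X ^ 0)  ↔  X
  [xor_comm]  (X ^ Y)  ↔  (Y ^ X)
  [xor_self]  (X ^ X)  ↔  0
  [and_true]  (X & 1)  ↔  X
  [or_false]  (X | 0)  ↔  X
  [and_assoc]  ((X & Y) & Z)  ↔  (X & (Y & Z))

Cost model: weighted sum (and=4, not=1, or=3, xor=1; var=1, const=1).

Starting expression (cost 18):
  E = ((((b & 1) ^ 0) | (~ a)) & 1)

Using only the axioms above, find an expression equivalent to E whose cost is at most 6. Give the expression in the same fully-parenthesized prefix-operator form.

(b | (~ a))   [cost 6]

step 1: and_true (→) rewrites ((((b & 1) ^ 0) | (~ a)) & 1) into (((b & 1) ^ 0) | (~ a))
step 2: xor_false (→) rewrites ((b & 1) ^ 0) into (b & 1), now ((b & 1) | (~ a))
step 3: and_true (→) rewrites (b & 1) into b, reaching cost 6 (bound 6)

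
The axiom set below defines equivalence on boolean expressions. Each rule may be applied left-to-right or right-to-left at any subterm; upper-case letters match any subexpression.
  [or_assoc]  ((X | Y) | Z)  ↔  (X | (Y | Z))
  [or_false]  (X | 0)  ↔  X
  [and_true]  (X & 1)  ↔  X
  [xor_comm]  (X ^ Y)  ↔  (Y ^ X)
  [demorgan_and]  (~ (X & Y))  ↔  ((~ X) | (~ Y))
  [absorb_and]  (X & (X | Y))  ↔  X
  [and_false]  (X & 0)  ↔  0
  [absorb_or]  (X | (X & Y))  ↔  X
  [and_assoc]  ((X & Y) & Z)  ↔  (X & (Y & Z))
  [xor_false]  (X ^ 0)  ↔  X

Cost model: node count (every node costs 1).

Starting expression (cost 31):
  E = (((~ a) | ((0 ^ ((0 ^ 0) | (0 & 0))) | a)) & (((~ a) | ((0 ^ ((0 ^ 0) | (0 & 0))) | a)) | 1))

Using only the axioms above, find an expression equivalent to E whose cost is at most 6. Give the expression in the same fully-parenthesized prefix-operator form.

((~ a) | (0 | a))   [cost 6]

step 1: absorb_and (→) rewrites (((~ a) | ((0 ^ ((0 ^ 0) | (0 & 0))) | a)) & (((~ a) | ((0 ^ ((0 ^ 0) | (0 & 0))) | a)) | 1)) into ((~ a) | ((0 ^ ((0 ^ 0) | (0 & 0))) | a))
step 2: xor_false (→) rewrites (0 ^ 0) into 0, now ((~ a) | ((0 ^ (0 | (0 & 0))) | a))
step 3: absorb_or (→) rewrites (0 | (0 & 0)) into 0, now ((~ a) | ((0 ^ 0) | a))
step 4: xor_false (→) rewrites (0 ^ 0) into 0, reaching cost 6 (bound 6)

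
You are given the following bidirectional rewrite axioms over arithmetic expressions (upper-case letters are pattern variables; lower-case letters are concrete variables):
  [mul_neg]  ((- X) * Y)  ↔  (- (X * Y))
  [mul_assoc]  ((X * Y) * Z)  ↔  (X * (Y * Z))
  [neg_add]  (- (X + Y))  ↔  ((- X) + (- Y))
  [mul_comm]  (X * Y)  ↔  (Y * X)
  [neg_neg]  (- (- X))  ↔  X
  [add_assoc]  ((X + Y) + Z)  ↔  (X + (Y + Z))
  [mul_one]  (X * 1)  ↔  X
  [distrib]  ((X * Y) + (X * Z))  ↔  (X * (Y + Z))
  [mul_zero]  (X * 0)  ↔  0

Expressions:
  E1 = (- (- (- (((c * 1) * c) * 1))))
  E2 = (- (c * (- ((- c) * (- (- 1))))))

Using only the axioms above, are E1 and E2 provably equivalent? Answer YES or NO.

YES

step 1: mul_one (→) rewrites (((c * 1) * c) * 1) into ((c * 1) * c), now (- (- (- ((c * 1) * c))))
step 2: mul_one (→) rewrites (c * 1) into c, now (- (- (- (c * c))))
step 3: neg_neg (→) rewrites (- (- (- (c * c)))) into (- (c * c))
step 4: neg_neg (←) rewrites c into (- (- c)), now (- (c * (- (- c))))
step 5: mul_one (←) rewrites (- c) into ((- c) * 1), now (- (c * (- ((- c) * 1))))
step 6: neg_neg (←) rewrites 1 into (- (- 1)), which is E2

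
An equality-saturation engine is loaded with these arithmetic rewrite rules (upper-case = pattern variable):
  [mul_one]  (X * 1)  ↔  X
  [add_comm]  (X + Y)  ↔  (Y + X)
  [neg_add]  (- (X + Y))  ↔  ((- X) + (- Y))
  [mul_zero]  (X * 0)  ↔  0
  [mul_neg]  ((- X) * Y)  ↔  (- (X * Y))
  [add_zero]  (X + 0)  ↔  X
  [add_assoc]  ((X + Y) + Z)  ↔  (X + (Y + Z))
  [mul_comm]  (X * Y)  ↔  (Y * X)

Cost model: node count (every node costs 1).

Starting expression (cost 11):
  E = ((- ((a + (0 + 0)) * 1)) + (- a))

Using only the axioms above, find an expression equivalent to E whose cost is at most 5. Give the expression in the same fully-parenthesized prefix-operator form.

(1) (0 + 0)  =[add_zero →]=  0    ⊢ ((- ((a + 0) * 1)) + (- a))
(2) (a + 0)  =[add_zero →]=  a    ⊢ ((- (a * 1)) + (- a))
(3) (a * 1)  =[mul_one →]=  a    ⊢ cost 5, within 5

((- a) + (- a))   [cost 5]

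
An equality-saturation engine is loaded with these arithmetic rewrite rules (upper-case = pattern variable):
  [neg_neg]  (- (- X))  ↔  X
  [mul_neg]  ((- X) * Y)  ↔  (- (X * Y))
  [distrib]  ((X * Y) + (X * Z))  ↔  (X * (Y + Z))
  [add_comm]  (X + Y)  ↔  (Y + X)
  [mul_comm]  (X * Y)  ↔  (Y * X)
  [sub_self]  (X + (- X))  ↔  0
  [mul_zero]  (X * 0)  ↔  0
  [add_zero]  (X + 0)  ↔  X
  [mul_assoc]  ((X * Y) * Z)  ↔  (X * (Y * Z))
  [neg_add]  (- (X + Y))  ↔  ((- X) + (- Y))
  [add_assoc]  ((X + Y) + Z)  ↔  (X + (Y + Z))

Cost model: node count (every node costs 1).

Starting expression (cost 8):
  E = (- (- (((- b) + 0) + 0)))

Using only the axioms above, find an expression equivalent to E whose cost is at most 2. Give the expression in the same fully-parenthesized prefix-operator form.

1. [neg_neg →] (- (- (((- b) + 0) + 0)))  →  (((- b) + 0) + 0)
2. [add_zero →] ((- b) + 0)  →  (- b);  E = ((- b) + 0)
3. [add_zero →] ((- b) + 0)  →  (- b);  cost 2 ≤ 2, done

(- b)   [cost 2]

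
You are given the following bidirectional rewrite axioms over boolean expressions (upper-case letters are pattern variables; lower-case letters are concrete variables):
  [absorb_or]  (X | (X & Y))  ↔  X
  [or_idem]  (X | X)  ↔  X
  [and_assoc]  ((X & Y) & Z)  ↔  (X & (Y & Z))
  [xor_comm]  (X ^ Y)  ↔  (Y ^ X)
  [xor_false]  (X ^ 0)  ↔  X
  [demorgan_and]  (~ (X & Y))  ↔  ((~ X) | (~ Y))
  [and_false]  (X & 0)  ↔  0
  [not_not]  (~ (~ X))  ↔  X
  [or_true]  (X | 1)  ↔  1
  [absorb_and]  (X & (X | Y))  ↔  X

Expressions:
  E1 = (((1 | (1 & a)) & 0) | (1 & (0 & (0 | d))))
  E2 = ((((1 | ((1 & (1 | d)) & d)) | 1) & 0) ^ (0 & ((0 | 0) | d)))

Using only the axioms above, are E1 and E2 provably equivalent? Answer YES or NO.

(1) (0 & (0 | d))  =[absorb_and →]=  0    ⊢ (((1 | (1 & a)) & 0) | (1 & 0))
(2) (1 | (1 & a))  =[absorb_or →]=  1    ⊢ ((1 & 0) | (1 & 0))
(3) ((1 & 0) | (1 & 0))  =[or_idem →]=  (1 & 0)
(4) (1 & 0)  =[xor_false ←]=  ((1 & 0) ^ 0)
(5) 0  =[absorb_and ←]=  (0 & (0 | d))    ⊢ ((1 & 0) ^ (0 & (0 | d)))
(6) 0  =[or_idem ←]=  (0 | 0)    ⊢ ((1 & 0) ^ (0 & ((0 | 0) | d)))
(7) 1  =[or_true ←]=  (1 | 1)    ⊢ (((1 | 1) & 0) ^ (0 & ((0 | 0) | d)))
(8) 1  =[absorb_or ←]=  (1 | (1 & d))    ⊢ ((((1 | (1 & d)) | 1) & 0) ^ (0 & ((0 | 0) | d)))
(9) 1  =[absorb_and ←]=  (1 & (1 | d))    ⊢ E2

YES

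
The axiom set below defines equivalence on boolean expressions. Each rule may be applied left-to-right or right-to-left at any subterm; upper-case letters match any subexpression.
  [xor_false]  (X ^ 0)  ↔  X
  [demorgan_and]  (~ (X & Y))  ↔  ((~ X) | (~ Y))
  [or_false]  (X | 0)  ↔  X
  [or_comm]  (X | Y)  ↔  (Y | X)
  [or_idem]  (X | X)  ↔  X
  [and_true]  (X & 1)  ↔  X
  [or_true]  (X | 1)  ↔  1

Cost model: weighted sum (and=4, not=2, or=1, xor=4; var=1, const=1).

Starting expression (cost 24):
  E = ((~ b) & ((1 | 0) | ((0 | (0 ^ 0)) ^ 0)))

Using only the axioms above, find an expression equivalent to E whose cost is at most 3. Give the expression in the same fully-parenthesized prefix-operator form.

(~ b)   [cost 3]

step 1: xor_false (→) rewrites (0 ^ 0) into 0, now ((~ b) & ((1 | 0) | ((0 | 0) ^ 0)))
step 2: xor_false (→) rewrites ((0 | 0) ^ 0) into (0 | 0), now ((~ b) & ((1 | 0) | (0 | 0)))
step 3: or_false (→) rewrites (1 | 0) into 1, now ((~ b) & (1 | (0 | 0)))
step 4: or_false (→) rewrites (0 | 0) into 0, now ((~ b) & (1 | 0))
step 5: or_false (→) rewrites (1 | 0) into 1, now ((~ b) & 1)
step 6: and_true (→) rewrites ((~ b) & 1) into (~ b), reaching cost 3 (bound 3)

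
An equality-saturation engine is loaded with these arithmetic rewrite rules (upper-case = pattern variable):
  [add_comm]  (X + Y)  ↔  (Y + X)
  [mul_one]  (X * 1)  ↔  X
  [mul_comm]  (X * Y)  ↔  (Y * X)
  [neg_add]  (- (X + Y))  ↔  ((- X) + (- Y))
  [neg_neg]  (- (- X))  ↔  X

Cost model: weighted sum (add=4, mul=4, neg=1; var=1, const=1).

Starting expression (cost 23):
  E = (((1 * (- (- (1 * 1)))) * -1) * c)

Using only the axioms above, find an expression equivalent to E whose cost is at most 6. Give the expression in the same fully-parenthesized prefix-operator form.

(1) (1 * 1)  =[mul_one →]=  1    ⊢ (((1 * (- (- 1))) * -1) * c)
(2) (- (- 1))  =[neg_neg →]=  1    ⊢ (((1 * 1) * -1) * c)
(3) (1 * 1)  =[mul_one →]=  1    ⊢ ((1 * -1) * c)
(4) (1 * -1)  =[mul_comm →]=  (-1 * 1)    ⊢ ((-1 * 1) * c)
(5) (-1 * 1)  =[mul_one →]=  -1    ⊢ cost 6, within 6

(-1 * c)   [cost 6]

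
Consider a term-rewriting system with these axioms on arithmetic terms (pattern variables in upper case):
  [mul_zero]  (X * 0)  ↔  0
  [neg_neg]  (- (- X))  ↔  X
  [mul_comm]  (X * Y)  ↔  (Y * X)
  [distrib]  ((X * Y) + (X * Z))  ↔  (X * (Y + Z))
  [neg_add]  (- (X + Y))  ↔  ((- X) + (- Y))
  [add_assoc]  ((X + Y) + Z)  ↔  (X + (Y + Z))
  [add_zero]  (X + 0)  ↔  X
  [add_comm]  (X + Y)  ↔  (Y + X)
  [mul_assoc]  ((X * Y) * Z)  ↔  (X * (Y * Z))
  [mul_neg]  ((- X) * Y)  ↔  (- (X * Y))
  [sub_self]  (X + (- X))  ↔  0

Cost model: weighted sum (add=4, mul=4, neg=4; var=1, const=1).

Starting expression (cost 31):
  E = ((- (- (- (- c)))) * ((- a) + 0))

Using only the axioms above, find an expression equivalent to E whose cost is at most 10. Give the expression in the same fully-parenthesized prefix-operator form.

step 1: neg_neg (→) rewrites (- (- c)) into c, now ((- (- c)) * ((- a) + 0))
step 2: neg_neg (→) rewrites (- (- c)) into c, now (c * ((- a) + 0))
step 3: add_zero (→) rewrites ((- a) + 0) into (- a), reaching cost 10 (bound 10)

(c * (- a))   [cost 10]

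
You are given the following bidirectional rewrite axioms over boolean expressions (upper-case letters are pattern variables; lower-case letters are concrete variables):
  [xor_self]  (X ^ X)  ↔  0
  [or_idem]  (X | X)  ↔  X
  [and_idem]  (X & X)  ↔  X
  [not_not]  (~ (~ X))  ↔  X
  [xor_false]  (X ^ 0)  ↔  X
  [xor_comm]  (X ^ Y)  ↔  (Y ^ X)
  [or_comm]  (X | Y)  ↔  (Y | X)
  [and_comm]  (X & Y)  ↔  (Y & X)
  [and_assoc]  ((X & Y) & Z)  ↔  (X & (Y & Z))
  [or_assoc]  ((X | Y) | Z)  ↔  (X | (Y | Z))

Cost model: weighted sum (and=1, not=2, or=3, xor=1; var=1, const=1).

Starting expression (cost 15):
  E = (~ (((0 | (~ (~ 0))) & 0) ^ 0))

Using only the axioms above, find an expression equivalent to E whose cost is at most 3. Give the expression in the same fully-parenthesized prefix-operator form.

(~ 0)   [cost 3]

(1) (~ (~ 0))  =[not_not →]=  0    ⊢ (~ (((0 | 0) & 0) ^ 0))
(2) (0 | 0)  =[or_idem →]=  0    ⊢ (~ ((0 & 0) ^ 0))
(3) (0 & 0)  =[and_idem →]=  0    ⊢ (~ (0 ^ 0))
(4) (0 ^ 0)  =[xor_false →]=  0    ⊢ cost 3, within 3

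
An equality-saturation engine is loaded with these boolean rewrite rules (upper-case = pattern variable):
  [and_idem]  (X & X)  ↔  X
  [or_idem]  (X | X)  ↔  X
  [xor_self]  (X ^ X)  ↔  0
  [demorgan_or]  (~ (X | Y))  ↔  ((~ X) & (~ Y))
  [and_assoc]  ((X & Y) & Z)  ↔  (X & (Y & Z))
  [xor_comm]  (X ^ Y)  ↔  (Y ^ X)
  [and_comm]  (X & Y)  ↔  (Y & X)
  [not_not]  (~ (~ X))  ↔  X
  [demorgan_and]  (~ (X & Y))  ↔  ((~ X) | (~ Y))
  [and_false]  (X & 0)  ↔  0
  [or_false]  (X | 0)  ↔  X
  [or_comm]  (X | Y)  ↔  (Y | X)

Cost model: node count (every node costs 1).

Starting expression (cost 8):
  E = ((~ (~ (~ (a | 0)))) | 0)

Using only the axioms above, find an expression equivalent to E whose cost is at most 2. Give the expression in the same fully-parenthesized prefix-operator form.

(~ a)   [cost 2]

step 1: or_false (→) rewrites (a | 0) into a, now ((~ (~ (~ a))) | 0)
step 2: or_false (→) rewrites ((~ (~ (~ a))) | 0) into (~ (~ (~ a)))
step 3: not_not (→) rewrites (~ (~ a)) into a, reaching cost 2 (bound 2)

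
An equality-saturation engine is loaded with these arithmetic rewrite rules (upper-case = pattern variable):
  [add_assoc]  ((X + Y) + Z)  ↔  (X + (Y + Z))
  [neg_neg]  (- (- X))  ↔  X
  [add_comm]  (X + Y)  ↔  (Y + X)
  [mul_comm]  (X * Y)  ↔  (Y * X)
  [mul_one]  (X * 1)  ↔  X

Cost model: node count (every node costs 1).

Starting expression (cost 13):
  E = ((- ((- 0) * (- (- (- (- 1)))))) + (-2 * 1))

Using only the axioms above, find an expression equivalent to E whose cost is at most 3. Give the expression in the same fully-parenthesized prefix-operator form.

1. [neg_neg →] (- (- 1))  →  1;  E = ((- ((- 0) * (- (- 1)))) + (-2 * 1))
2. [neg_neg →] (- (- 1))  →  1;  E = ((- ((- 0) * 1)) + (-2 * 1))
3. [mul_one →] (-2 * 1)  →  -2;  E = ((- ((- 0) * 1)) + -2)
4. [mul_one →] ((- 0) * 1)  →  (- 0);  E = ((- (- 0)) + -2)
5. [neg_neg →] (- (- 0))  →  0;  cost 3 ≤ 3, done

(0 + -2)   [cost 3]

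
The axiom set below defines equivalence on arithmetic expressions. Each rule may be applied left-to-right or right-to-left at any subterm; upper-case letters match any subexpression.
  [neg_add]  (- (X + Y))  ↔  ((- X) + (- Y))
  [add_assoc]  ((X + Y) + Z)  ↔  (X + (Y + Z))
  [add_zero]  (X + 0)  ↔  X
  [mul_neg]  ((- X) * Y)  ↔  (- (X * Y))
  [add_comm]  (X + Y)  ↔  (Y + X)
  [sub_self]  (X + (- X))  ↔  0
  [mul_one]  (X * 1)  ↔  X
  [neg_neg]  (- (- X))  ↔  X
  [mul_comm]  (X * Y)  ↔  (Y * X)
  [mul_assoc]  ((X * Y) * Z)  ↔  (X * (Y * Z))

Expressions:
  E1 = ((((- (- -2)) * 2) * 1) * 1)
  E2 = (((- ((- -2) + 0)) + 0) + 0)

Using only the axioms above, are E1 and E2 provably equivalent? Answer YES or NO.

The axioms are sound identities: if E1 ↔* E2 then E1 and E2 evaluate identically under any assignment.
Under the empty assignment (no variables occur): E1 evaluates to -4, E2 to -2. Distinct ⇒ no rewrite sequence connects them.

NO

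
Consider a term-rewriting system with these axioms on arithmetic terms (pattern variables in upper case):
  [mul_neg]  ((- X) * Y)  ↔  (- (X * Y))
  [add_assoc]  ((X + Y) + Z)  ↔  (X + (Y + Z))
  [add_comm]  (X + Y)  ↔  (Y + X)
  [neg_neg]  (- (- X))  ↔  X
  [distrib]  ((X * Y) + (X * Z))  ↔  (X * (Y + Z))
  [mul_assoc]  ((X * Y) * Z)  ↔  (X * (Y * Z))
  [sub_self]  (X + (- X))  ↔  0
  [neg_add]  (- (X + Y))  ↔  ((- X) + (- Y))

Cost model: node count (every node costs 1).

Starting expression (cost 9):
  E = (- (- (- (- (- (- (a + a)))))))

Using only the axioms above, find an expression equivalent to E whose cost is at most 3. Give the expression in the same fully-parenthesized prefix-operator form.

(a + a)   [cost 3]

step 1: neg_neg (→) rewrites (- (- (- (- (- (- (a + a))))))) into (- (- (- (- (a + a)))))
step 2: neg_neg (→) rewrites (- (- (- (- (a + a))))) into (- (- (a + a)))
step 3: neg_neg (→) rewrites (- (- (a + a))) into (a + a), reaching cost 3 (bound 3)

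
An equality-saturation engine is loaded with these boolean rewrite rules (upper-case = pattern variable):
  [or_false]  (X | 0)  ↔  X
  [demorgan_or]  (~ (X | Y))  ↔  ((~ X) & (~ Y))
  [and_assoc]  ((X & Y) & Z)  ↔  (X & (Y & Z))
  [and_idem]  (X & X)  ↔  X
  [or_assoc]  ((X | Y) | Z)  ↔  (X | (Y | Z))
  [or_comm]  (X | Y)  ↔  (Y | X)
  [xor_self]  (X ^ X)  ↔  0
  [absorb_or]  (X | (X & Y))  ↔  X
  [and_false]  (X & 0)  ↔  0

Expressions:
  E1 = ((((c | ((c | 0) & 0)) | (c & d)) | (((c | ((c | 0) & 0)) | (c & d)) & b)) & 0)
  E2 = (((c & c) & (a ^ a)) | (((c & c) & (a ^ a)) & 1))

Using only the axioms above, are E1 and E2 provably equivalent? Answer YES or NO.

step 1: absorb_or (→) rewrites (((c | ((c | 0) & 0)) | (c & d)) | (((c | ((c | 0) & 0)) | (c & d)) & b)) into ((c | ((c | 0) & 0)) | (c & d)), now (((c | ((c | 0) & 0)) | (c & d)) & 0)
step 2: or_false (→) rewrites (c | 0) into c, now (((c | (c & 0)) | (c & d)) & 0)
step 3: absorb_or (→) rewrites (c | (c & 0)) into c, now ((c | (c & d)) & 0)
step 4: absorb_or (→) rewrites (c | (c & d)) into c, now (c & 0)
step 5: xor_self (←) rewrites 0 into (a ^ a), now (c & (a ^ a))
step 6: and_idem (←) rewrites c into (c & c), now ((c & c) & (a ^ a))
step 7: absorb_or (←) rewrites ((c & c) & (a ^ a)) into (((c & c) & (a ^ a)) | (((c & c) & (a ^ a)) & 1)), which is E2

YES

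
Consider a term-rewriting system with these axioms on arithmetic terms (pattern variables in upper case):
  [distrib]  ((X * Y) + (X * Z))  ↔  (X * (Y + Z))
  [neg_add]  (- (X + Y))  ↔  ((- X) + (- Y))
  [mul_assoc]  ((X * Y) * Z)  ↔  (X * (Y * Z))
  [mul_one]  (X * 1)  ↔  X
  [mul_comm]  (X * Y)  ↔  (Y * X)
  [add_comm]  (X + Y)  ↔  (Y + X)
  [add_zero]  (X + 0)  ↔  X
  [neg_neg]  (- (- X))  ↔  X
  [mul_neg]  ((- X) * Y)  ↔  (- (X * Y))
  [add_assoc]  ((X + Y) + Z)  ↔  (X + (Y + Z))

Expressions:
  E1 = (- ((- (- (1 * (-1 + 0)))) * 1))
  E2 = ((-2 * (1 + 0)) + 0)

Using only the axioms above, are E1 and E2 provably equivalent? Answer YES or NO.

The axioms are sound identities: if E1 ↔* E2 then E1 and E2 evaluate identically under any assignment.
Under the empty assignment (no variables occur): E1 evaluates to 1, E2 to -2. Distinct ⇒ no rewrite sequence connects them.

NO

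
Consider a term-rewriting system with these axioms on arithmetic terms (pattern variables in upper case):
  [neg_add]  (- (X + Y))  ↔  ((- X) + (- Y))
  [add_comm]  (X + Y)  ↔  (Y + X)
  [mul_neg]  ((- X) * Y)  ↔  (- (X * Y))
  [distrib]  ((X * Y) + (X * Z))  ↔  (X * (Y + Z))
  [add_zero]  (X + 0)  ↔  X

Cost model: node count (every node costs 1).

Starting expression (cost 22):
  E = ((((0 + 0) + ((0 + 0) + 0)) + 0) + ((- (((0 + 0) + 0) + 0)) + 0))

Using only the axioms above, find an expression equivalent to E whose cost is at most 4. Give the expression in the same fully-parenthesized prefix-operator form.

(0 + (- 0))   [cost 4]

(1) (0 + 0)  =[add_zero →]=  0    ⊢ ((((0 + 0) + ((0 + 0) + 0)) + 0) + ((- ((0 + 0) + 0)) + 0))
(2) ((- ((0 + 0) + 0)) + 0)  =[add_zero →]=  (- ((0 + 0) + 0))    ⊢ ((((0 + 0) + ((0 + 0) + 0)) + 0) + (- ((0 + 0) + 0)))
(3) (0 + 0)  =[add_zero →]=  0    ⊢ (((0 + ((0 + 0) + 0)) + 0) + (- ((0 + 0) + 0)))
(4) (0 + 0)  =[add_zero →]=  0    ⊢ (((0 + (0 + 0)) + 0) + (- ((0 + 0) + 0)))
(5) ((0 + (0 + 0)) + 0)  =[add_zero →]=  (0 + (0 + 0))    ⊢ ((0 + (0 + 0)) + (- ((0 + 0) + 0)))
(6) (0 + 0)  =[add_zero →]=  0    ⊢ ((0 + 0) + (- ((0 + 0) + 0)))
(7) ((0 + 0) + 0)  =[add_zero →]=  (0 + 0)    ⊢ ((0 + 0) + (- (0 + 0)))
(8) (0 + 0)  =[add_zero →]=  0    ⊢ ((0 + 0) + (- 0))
(9) (0 + 0)  =[add_zero →]=  0    ⊢ cost 4, within 4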